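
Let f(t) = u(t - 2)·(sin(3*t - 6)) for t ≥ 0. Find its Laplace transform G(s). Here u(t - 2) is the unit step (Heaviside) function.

G(s) = 3*exp(-2*s)/(s^2 + 9)

By the second shifting theorem, L{u(t - c)·g(t - c)} = e^(-cs)·H(s) with c = 2 and H(s) = L{g(t)}.
L{sin(3t)} = 3/(s^2 + 9).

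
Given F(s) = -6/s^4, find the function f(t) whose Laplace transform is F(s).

Since L{t^3} = 3!/s^4 = 6/s^4, the inverse is t^3, scaled by -1.

f(t) = -t^3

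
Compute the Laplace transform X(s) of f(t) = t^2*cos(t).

X(s) = 2*s*(s^2 - 3)/(s^2 + 1)^3

L{cos(t)} = s/(s^2 + 1).
Then apply L{t^2·g(t)} = (-1)^2 d^2/ds^2[G(s)] with G(s) = s/(s^2 + 1):
differentiating 2 times and applying the sign gives 2*s*(s^2 - 3)/(s^2 + 1)^3.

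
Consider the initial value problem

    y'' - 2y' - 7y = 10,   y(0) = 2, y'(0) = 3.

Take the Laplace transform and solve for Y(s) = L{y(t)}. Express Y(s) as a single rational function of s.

Take the Laplace transform of both sides.
The derivative rules (L{y''} = s^2 Y - s·y(0) - y'(0) and L{y'} = sY - y(0), with y(0) = 2, y'(0) = 3) turn the left side into (s^2 - 2*s - 7)Y - (2*s - 1).
The right side is L{10} = 10/s.
So (s^2 - 2*s - 7)Y = 10/s + (2*s - 1).
Solve for Y(s) and write it as one ratio of polynomials.

Y(s) = (2*s^2 - s + 10)/(s^3 - 2*s^2 - 7*s)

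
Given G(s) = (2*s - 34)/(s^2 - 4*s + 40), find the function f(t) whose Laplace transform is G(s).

f(t) = -5*exp(2*t)*sin(6*t) + 2*exp(2*t)*cos(6*t)

Complete the square in the denominator: s^2 - 4*s + 40 = (s - 2)^2 + 6^2.
Split the numerator to match: 2*s - 34 = 2·(s - 2) - 5·6.
Invert each term: 2·(s - 2)/((s - 2)^2 + 36) ↔ 2e^(2t)cos(6t); -5·6/((s - 2)^2 + 36) ↔ -5e^(2t)sin(6t).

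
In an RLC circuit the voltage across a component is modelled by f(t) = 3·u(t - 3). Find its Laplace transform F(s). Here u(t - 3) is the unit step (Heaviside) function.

F(s) = 3*exp(-3*s)/s

By the second shifting theorem, L{u(t - c)·g(t - c)} = e^(-cs)·G(s) with c = 3 and G(s) = L{g(t)}.
L{3} = 3/s.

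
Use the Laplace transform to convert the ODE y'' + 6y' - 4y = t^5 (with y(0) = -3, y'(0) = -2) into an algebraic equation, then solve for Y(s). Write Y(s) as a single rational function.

Y(s) = (-3*s^7 - 20*s^6 + 120)/(s^8 + 6*s^7 - 4*s^6)

Laplace-transform each side.
With L{y''} = s^2 Y - s·y(0) - y'(0) and L{y'} = sY - y(0), with y(0) = -3, y'(0) = -2: the LHS transforms to (s^2 + 6*s - 4)Y - (-3*s - 20).
The right side is L{t^5} = 120/s^6.
So (s^2 + 6*s - 4)Y = 120/s^6 + (-3*s - 20).
Solve for Y(s) and write it as one ratio of polynomials.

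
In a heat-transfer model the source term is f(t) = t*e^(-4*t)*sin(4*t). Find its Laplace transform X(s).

X(s) = 8*(s + 4)/(s^2 + 8*s + 32)^2

L{sin(4t)} = 4/(s^2 + 16).
Multiplying by e^(-4t) shifts s → s + 4, so L{e^(-4*t)*sin(4*t)} = 4/((s + 4)^2 + 16).
Then apply L{t·g(t)} = -d/ds[G(s)] with G(s) = 4/((s + 4)^2 + 16):
differentiating 1 time and applying the sign gives 8*(s + 4)/(s^2 + 8*s + 32)^2.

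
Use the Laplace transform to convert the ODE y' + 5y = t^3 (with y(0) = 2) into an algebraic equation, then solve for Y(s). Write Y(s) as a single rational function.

Y(s) = (2*s^4 + 6)/(s^5 + 5*s^4)

Laplace-transform each side.
Using L{y'} = sY - y(0) = sY - 2, the left side becomes (s + 5)Y - (2).
The right side is L{t^3} = 6/s^4.
So (s + 5)Y = 6/s^4 + (2).
Isolate Y and clear denominators.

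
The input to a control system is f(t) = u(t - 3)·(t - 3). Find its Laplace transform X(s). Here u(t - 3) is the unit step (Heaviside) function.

By the second shifting theorem, L{u(t - c)·g(t - c)} = e^(-cs)·G(s) with c = 3 and G(s) = L{g(t)}.
L{t} = 1!/s^2 = 1/s^2.

X(s) = exp(-3*s)/s^2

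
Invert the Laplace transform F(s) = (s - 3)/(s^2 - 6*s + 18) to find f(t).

f(t) = exp(3*t)*cos(3*t)

Rewrite the denominator: s^2 - 6*s + 18 = (s - 3)^2 + 9.
The form in (s - 3) signals a first-shifting-theorem factor e^(3t).
Since L{cos(3t)} = s/(s^2 + 9), the inverse is exp(3*t)*cos(3*t).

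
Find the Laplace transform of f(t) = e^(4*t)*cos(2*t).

L{cos(2t)} = s/(s^2 + 4).
By the first shifting theorem, multiplying by e^(4t) replaces s with s - 4.

(s - 4)/((s - 4)^2 + 4)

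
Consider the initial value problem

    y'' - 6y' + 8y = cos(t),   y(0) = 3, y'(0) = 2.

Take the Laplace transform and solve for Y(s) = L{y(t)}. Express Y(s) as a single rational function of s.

Take the Laplace transform of both sides.
The derivative rules (L{y''} = s^2 Y - s·y(0) - y'(0) and L{y'} = sY - y(0), with y(0) = 3, y'(0) = 2) turn the left side into (s^2 - 6*s + 8)Y - (3*s - 16).
The right side is L{cos(t)} = s/(s^2 + 1).
So (s^2 - 6*s + 8)Y = s/(s^2 + 1) + (3*s - 16).
Divide through and combine into a single rational function.

Y(s) = (3*s^3 - 16*s^2 + 4*s - 16)/(s^4 - 6*s^3 + 9*s^2 - 6*s + 8)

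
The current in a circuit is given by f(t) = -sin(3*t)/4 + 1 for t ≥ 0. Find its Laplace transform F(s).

The transform is linear, so treat each term independently.
L{1} = 1/s; (-1/4)·[L{sin(3t)} = 3/(s^2 + 9)].

F(s) = -3/(4*(s^2 + 9)) + 1/s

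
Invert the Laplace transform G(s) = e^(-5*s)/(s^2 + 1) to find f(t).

f(t) = Heaviside(t - 5)*(sin(t - 5))

The factor e^(-5s) signals a time shift by c = 5 (second shifting theorem).
L{sin(t)} = 1/(s^2 + 1), so L^-1{1/(s^2 + 1)} = sin(t).
Hence the inverse is u(t - 5) times that function evaluated at t - 5.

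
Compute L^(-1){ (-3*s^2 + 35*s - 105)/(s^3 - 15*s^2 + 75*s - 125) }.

-5*t^2*exp(5*t)/2 + 5*t*exp(5*t) - 3*exp(5*t)

Factor the denominator: s^3 - 15*s^2 + 75*s - 125 = (s - 5)^3.
Partial fraction decomposition gives [-3/(s - 5)] + [5/(s - 5)^2] + [-5/(s - 5)^3].
Invert each term: -3/(s - 5) ↔ -3e^(5t); 5/(s - 5)^2 ↔ 5t·e^(5t); -5/(s - 5)^3 ↔ (-5/2)t^2·e^(5t).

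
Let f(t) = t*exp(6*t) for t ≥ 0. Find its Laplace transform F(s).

L{e^(6t)} = 1/(s - 6).
Then apply L{t·g(t)} = -d/ds[G(s)] with G(s) = 1/(s - 6):
differentiating 1 time and applying the sign gives (s - 6)^(-2).

F(s) = (s - 6)^(-2)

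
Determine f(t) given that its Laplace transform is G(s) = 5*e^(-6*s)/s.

f(t) = Heaviside(t - 6)*(5)

The factor e^(-6s) signals a time shift by c = 6 (second shifting theorem).
L{5} = 5/s, so L^-1{5/s} = 5.
Hence the inverse is u(t - 6) times that function evaluated at t - 6.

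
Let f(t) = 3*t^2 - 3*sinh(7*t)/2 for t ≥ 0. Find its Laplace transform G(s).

By linearity of the Laplace transform, transform each term separately.
(3)·[L{t^2} = 2!/s^3 = 2/s^3]; (-3/2)·[L{sinh(7t)} = 7/(s^2 - 49)].

G(s) = -21/(2*(s^2 - 49)) + 6/s^3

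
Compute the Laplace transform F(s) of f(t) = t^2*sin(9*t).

F(s) = 54*(s^2 - 27)/(s^2 + 81)^3

L{sin(9t)} = 9/(s^2 + 81).
Then apply L{t^2·g(t)} = (-1)^2 d^2/ds^2[G(s)] with G(s) = 9/(s^2 + 81):
differentiating 2 times and applying the sign gives 54*(s^2 - 27)/(s^2 + 81)^3.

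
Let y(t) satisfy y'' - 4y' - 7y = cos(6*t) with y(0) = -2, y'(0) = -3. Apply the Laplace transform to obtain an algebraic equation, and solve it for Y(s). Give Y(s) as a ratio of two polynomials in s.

Y(s) = (-2*s^3 + 5*s^2 - 71*s + 180)/(s^4 - 4*s^3 + 29*s^2 - 144*s - 252)

Take the Laplace transform of both sides.
With L{y''} = s^2 Y - s·y(0) - y'(0) and L{y'} = sY - y(0), with y(0) = -2, y'(0) = -3: the LHS transforms to (s^2 - 4*s - 7)Y - (-2*s + 5).
The right side is L{cos(6*t)} = s/(s^2 + 36).
So (s^2 - 4*s - 7)Y = s/(s^2 + 36) + (-2*s + 5).
Divide through and combine into a single rational function.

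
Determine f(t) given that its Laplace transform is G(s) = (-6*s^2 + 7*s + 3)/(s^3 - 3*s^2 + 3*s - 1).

Factor the denominator: s^3 - 3*s^2 + 3*s - 1 = (s - 1)^3.
Partial fraction decomposition gives [-6/(s - 1)] + [-5/(s - 1)^2] + [4/(s - 1)^3].
Invert each term: -6/(s - 1) ↔ -6e^(t); -5/(s - 1)^2 ↔ -5t·e^(t); 4/(s - 1)^3 ↔ (2)t^2·e^(t).

f(t) = 2*t^2*exp(t) - 5*t*exp(t) - 6*exp(t)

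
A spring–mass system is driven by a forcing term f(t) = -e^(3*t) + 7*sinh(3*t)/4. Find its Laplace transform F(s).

By linearity of the Laplace transform, transform each term separately.
(7/4)·[L{sinh(3t)} = 3/(s^2 - 9)]; (-1)·[L{e^(3t)} = 1/(s - 3)].

F(s) = 21/(4*(s^2 - 9)) - 1/(s - 3)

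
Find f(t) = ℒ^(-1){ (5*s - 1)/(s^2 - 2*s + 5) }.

Complete the square in the denominator: s^2 - 2*s + 5 = (s - 1)^2 + 2^2.
Split the numerator to match: 5*s - 1 = 5·(s - 1) + 2·2.
Invert each term: 5·(s - 1)/((s - 1)^2 + 4) ↔ 5e^(t)cos(2t); 2·2/((s - 1)^2 + 4) ↔ 2e^(t)sin(2t).

f(t) = 2*exp(t)*sin(2*t) + 5*exp(t)*cos(2*t)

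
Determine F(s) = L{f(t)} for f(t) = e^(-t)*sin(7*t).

F(s) = 7/((s + 1)^2 + 49)

L{sin(7t)} = 7/(s^2 + 49).
By the first shifting theorem, multiplying by e^(-t) replaces s with s + 1.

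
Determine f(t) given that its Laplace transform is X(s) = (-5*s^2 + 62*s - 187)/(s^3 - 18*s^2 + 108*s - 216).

Factor the denominator: s^3 - 18*s^2 + 108*s - 216 = (s - 6)^3.
Partial fraction decomposition gives [-5/(s - 6)] + [2/(s - 6)^2] + [5/(s - 6)^3].
Invert each term: -5/(s - 6) ↔ -5e^(6t); 2/(s - 6)^2 ↔ 2t·e^(6t); 5/(s - 6)^3 ↔ (5/2)t^2·e^(6t).

f(t) = 5*t^2*exp(6*t)/2 + 2*t*exp(6*t) - 5*exp(6*t)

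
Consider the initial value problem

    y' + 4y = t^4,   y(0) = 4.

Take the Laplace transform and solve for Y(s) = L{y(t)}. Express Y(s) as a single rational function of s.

Y(s) = (4*s^5 + 24)/(s^6 + 4*s^5)

Apply the Laplace transform to the equation.
Using L{y'} = sY - y(0) = sY - 4, the left side becomes (s + 4)Y - (4).
The right side is L{t^4} = 24/s^5.
So (s + 4)Y = 24/s^5 + (4).
Divide through and combine into a single rational function.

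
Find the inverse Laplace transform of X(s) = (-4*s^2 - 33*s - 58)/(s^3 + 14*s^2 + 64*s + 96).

Factor the denominator: s^3 + 14*s^2 + 64*s + 96 = (s + 4)^2*(s + 6).
Partial fraction decomposition gives [-3/(s + 4)] + [5/(s + 4)^2] + [-1/(s + 6)].
Invert each term: -3/(s + 4) ↔ -3e^(-4t); 5/(s + 4)^2 ↔ 5t·e^(-4t); -1/(s + 6) ↔ -e^(-6t).

5*t*exp(-4*t) - 3*exp(-4*t) - exp(-6*t)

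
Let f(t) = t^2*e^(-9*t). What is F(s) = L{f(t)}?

L{e^(-9t)} = 1/(s + 9).
Then apply L{t^2·g(t)} = (-1)^2 d^2/ds^2[G(s)] with G(s) = 1/(s + 9):
differentiating 2 times and applying the sign gives 2/(s + 9)^3.

F(s) = 2/(s + 9)^3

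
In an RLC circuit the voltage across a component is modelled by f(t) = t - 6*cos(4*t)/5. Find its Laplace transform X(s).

X(s) = -6*s/(5*(s^2 + 16)) + s^(-2)

The transform is linear, so treat each term independently.
(-6/5)·[L{cos(4t)} = s/(s^2 + 16)]; L{t} = 1!/s^2 = 1/s^2.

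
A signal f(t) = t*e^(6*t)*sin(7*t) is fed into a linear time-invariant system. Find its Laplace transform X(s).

L{sin(7t)} = 7/(s^2 + 49).
Multiplying by e^(6t) shifts s → s - 6, so L{e^(6*t)*sin(7*t)} = 7/((s - 6)^2 + 49).
Then apply L{t·g(t)} = -d/ds[G(s)] with G(s) = 7/((s - 6)^2 + 49):
differentiating 1 time and applying the sign gives 14*(s - 6)/(s^2 - 12*s + 85)^2.

X(s) = 14*(s - 6)/(s^2 - 12*s + 85)^2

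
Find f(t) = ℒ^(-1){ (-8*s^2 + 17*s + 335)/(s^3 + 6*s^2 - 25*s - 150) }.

Factor the denominator: s^3 + 6*s^2 - 25*s - 150 = (s - 5)*(s + 5)*(s + 6).
Partial fraction decomposition gives [-5/(s + 5)] + [2/(s - 5)] + [-5/(s + 6)].
Invert each term: -5/(s + 5) ↔ -5e^(-5t); 2/(s - 5) ↔ 2e^(5t); -5/(s + 6) ↔ -5e^(-6t).

f(t) = 2*exp(5*t) - 5*exp(-5*t) - 5*exp(-6*t)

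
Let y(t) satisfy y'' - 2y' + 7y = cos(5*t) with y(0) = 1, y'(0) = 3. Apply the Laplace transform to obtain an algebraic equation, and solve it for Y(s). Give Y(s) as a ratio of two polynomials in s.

Take the Laplace transform of both sides.
Using L{y''} = s^2 Y - s·y(0) - y'(0) and L{y'} = sY - y(0), with y(0) = 1, y'(0) = 3, the left side becomes (s^2 - 2*s + 7)Y - (s + 1).
The right side is L{cos(5*t)} = s/(s^2 + 25).
So (s^2 - 2*s + 7)Y = s/(s^2 + 25) + (s + 1).
Divide through and combine into a single rational function.

Y(s) = (s^3 + s^2 + 26*s + 25)/(s^4 - 2*s^3 + 32*s^2 - 50*s + 175)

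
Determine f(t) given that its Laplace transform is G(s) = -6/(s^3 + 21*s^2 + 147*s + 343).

f(t) = -3*t^2*exp(-7*t)

Rewrite the denominator: s^3 + 21*s^2 + 147*s + 343 = (s + 7)^3.
The form in (s + 7) signals a first-shifting-theorem factor e^(-7t).
Since L{t^2} = 2!/s^3 = 2/s^3, the inverse is t^2*e^(-7*t), scaled by -3.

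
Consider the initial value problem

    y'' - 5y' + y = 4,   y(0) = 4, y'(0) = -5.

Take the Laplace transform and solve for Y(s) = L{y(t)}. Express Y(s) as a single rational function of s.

Take the Laplace transform of both sides.
With L{y''} = s^2 Y - s·y(0) - y'(0) and L{y'} = sY - y(0), with y(0) = 4, y'(0) = -5: the LHS transforms to (s^2 - 5*s + 1)Y - (4*s - 25).
The right side is L{4} = 4/s.
So (s^2 - 5*s + 1)Y = 4/s + (4*s - 25).
Divide through and combine into a single rational function.

Y(s) = (4*s^2 - 25*s + 4)/(s^3 - 5*s^2 + s)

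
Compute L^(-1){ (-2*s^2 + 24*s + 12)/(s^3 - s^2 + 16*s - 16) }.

Factor the denominator: s^3 - s^2 + 16*s - 16 = (s - 1)*(s^2 + 16).
Partial fraction decomposition gives [2/(s - 1)] + [-4*s/(s^2 + 16)] + [20/(s^2 + 16)].
Invert each term: 2/(s - 1) ↔ 2e^(t); -4·s/(s^2 + 16) ↔ -4cos(4t); 5·4/(s^2 + 16) ↔ 5sin(4t).

2*exp(t) + 5*sin(4*t) - 4*cos(4*t)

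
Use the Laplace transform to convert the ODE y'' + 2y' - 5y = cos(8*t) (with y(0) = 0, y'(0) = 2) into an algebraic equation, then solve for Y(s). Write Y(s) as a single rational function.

Y(s) = (2*s^2 + s + 128)/(s^4 + 2*s^3 + 59*s^2 + 128*s - 320)

Laplace-transform each side.
The derivative rules (L{y''} = s^2 Y - s·y(0) - y'(0) and L{y'} = sY - y(0), with y(0) = 0, y'(0) = 2) turn the left side into (s^2 + 2*s - 5)Y - (2).
The right side is L{cos(8*t)} = s/(s^2 + 64).
So (s^2 + 2*s - 5)Y = s/(s^2 + 64) + (2).
Solve for Y(s) and write it as one ratio of polynomials.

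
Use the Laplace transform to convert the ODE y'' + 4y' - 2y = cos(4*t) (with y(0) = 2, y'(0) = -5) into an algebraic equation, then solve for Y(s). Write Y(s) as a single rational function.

Apply the Laplace transform to the equation.
With L{y''} = s^2 Y - s·y(0) - y'(0) and L{y'} = sY - y(0), with y(0) = 2, y'(0) = -5: the LHS transforms to (s^2 + 4*s - 2)Y - (2*s + 3).
The right side is L{cos(4*t)} = s/(s^2 + 16).
So (s^2 + 4*s - 2)Y = s/(s^2 + 16) + (2*s + 3).
Solve for Y(s) and write it as one ratio of polynomials.

Y(s) = (2*s^3 + 3*s^2 + 33*s + 48)/(s^4 + 4*s^3 + 14*s^2 + 64*s - 32)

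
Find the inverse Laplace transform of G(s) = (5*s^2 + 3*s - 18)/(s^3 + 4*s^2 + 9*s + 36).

-3*sin(3*t) + 3*cos(3*t) + 2*exp(-4*t)

Factor the denominator: s^3 + 4*s^2 + 9*s + 36 = (s + 4)*(s^2 + 9).
Partial fraction decomposition gives [2/(s + 4)] + [3*s/(s^2 + 9)] + [-9/(s^2 + 9)].
Invert each term: 2/(s + 4) ↔ 2e^(-4t); 3·s/(s^2 + 9) ↔ 3cos(3t); -3·3/(s^2 + 9) ↔ -3sin(3t).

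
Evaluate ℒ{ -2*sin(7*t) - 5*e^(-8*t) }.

-14/(s^2 + 49) - 5/(s + 8)

The transform is linear, so treat each term independently.
(-2)·[L{sin(7t)} = 7/(s^2 + 49)]; (-5)·[L{e^(-8t)} = 1/(s + 8)].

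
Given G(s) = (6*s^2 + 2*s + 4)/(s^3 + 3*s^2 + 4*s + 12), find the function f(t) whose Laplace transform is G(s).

f(t) = -2*sin(2*t) + 2*cos(2*t) + 4*exp(-3*t)

Factor the denominator: s^3 + 3*s^2 + 4*s + 12 = (s + 3)*(s^2 + 4).
Partial fraction decomposition gives [4/(s + 3)] + [2*s/(s^2 + 4)] + [-4/(s^2 + 4)].
Invert each term: 4/(s + 3) ↔ 4e^(-3t); 2·s/(s^2 + 4) ↔ 2cos(2t); -2·2/(s^2 + 4) ↔ -2sin(2t).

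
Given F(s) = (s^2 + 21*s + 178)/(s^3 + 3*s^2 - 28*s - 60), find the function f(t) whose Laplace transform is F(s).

f(t) = 4*exp(5*t) - 5*exp(-2*t) + 2*exp(-6*t)

Factor the denominator: s^3 + 3*s^2 - 28*s - 60 = (s - 5)*(s + 2)*(s + 6).
Partial fraction decomposition gives [2/(s + 6)] + [4/(s - 5)] + [-5/(s + 2)].
Invert each term: 2/(s + 6) ↔ 2e^(-6t); 4/(s - 5) ↔ 4e^(5t); -5/(s + 2) ↔ -5e^(-2t).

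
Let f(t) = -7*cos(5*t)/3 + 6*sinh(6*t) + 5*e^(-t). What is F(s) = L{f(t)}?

F(s) = -7*s/(3*(s^2 + 25)) + 36/(s^2 - 36) + 5/(s + 1)

By linearity of the Laplace transform, transform each term separately.
(5)·[L{e^(-t)} = 1/(s + 1)]; (6)·[L{sinh(6t)} = 6/(s^2 - 36)]; (-7/3)·[L{cos(5t)} = s/(s^2 + 25)].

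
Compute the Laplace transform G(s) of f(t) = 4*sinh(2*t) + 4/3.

The transform is linear, so treat each term independently.
L{4/3} = (4/3)/s; (4)·[L{sinh(2t)} = 2/(s^2 - 4)].

G(s) = 8/(s^2 - 4) + 4/(3*s)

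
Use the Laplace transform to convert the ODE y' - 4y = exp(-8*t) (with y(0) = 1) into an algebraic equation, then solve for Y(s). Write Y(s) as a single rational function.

Take the Laplace transform of both sides.
With L{y'} = sY - y(0) = sY - 1: the LHS transforms to (s - 4)Y - (1).
The right side is L{exp(-8*t)} = 1/(s + 8).
So (s - 4)Y = 1/(s + 8) + (1).
Isolate Y and clear denominators.

Y(s) = (s + 9)/(s^2 + 4*s - 32)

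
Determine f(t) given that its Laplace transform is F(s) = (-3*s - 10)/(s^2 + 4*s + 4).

Factor the denominator: s^2 + 4*s + 4 = (s + 2)^2.
Partial fraction decomposition gives [-3/(s + 2)] + [-4/(s + 2)^2].
Invert each term: -3/(s + 2) ↔ -3e^(-2t); -4/(s + 2)^2 ↔ -4t·e^(-2t).

f(t) = -4*t*exp(-2*t) - 3*exp(-2*t)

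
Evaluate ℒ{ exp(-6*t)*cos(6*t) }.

L{cos(6t)} = s/(s^2 + 36).
By the first shifting theorem, multiplying by e^(-6t) replaces s with s + 6.

(s + 6)/((s + 6)^2 + 36)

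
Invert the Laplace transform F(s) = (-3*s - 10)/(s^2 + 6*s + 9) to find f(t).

f(t) = -t*exp(-3*t) - 3*exp(-3*t)

Factor the denominator: s^2 + 6*s + 9 = (s + 3)^2.
Partial fraction decomposition gives [-3/(s + 3)] + [-1/(s + 3)^2].
Invert each term: -3/(s + 3) ↔ -3e^(-3t); -1/(s + 3)^2 ↔ -t·e^(-3t).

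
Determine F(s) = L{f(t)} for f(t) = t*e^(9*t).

L{e^(9t)} = 1/(s - 9).
Then apply L{t·g(t)} = -d/ds[G(s)] with G(s) = 1/(s - 9):
differentiating 1 time and applying the sign gives (s - 9)^(-2).

F(s) = (s - 9)^(-2)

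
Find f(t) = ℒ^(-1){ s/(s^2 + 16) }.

Since L{cos(4t)} = s/(s^2 + 16), the inverse is cos(4*t).

f(t) = cos(4*t)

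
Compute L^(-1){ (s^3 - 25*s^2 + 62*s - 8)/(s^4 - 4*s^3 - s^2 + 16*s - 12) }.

-2*exp(3*t) - 6*exp(2*t) + 5*exp(t) + 4*exp(-2*t)

Factor the denominator: s^4 - 4*s^3 - s^2 + 16*s - 12 = (s - 3)*(s - 2)*(s - 1)*(s + 2).
Partial fraction decomposition gives [-2/(s - 3)] + [-6/(s - 2)] + [4/(s + 2)] + [5/(s - 1)].
Invert each term: -2/(s - 3) ↔ -2e^(3t); -6/(s - 2) ↔ -6e^(2t); 4/(s + 2) ↔ 4e^(-2t); 5/(s - 1) ↔ 5e^(t).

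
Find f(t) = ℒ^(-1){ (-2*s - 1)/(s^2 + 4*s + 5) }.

f(t) = 3*exp(-2*t)*sin(t) - 2*exp(-2*t)*cos(t)

Complete the square in the denominator: s^2 + 4*s + 5 = (s + 2)^2 + 1^2.
Split the numerator to match: -2*s - 1 = -2·(s + 2) + 3·1.
Invert each term: -2·(s + 2)/((s + 2)^2 + 1) ↔ -2e^(-2t)cos(t); 3·1/((s + 2)^2 + 1) ↔ 3e^(-2t)sin(t).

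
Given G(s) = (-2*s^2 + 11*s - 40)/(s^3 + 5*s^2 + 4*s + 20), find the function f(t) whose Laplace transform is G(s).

Factor the denominator: s^3 + 5*s^2 + 4*s + 20 = (s + 5)*(s^2 + 4).
Partial fraction decomposition gives [-5/(s + 5)] + [3*s/(s^2 + 4)] + [-4/(s^2 + 4)].
Invert each term: -5/(s + 5) ↔ -5e^(-5t); 3·s/(s^2 + 4) ↔ 3cos(2t); -2·2/(s^2 + 4) ↔ -2sin(2t).

f(t) = -2*sin(2*t) + 3*cos(2*t) - 5*exp(-5*t)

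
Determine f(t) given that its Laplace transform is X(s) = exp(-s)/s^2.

f(t) = Heaviside(t - 1)*(t - 1)

The factor e^(-s) signals a time shift by c = 1 (second shifting theorem).
L{t} = 1!/s^2 = 1/s^2, so L^-1{s^(-2)} = t.
Hence the inverse is u(t - 1) times that function evaluated at t - 1.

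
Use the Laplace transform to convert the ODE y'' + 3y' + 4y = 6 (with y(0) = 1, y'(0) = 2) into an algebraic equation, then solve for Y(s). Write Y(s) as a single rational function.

Y(s) = (s^2 + 5*s + 6)/(s^3 + 3*s^2 + 4*s)

Transform both sides with L{·}.
The derivative rules (L{y''} = s^2 Y - s·y(0) - y'(0) and L{y'} = sY - y(0), with y(0) = 1, y'(0) = 2) turn the left side into (s^2 + 3*s + 4)Y - (s + 5).
The right side is L{6} = 6/s.
So (s^2 + 3*s + 4)Y = 6/s + (s + 5).
Solve for Y(s) and write it as one ratio of polynomials.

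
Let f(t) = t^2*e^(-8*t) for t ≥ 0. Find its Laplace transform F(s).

L{e^(-8t)} = 1/(s + 8).
Then apply L{t^2·g(t)} = (-1)^2 d^2/ds^2[G(s)] with G(s) = 1/(s + 8):
differentiating 2 times and applying the sign gives 2/(s + 8)^3.

F(s) = 2/(s + 8)^3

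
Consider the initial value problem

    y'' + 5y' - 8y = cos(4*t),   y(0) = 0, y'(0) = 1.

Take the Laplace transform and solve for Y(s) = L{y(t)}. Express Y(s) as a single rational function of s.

Laplace-transform each side.
The derivative rules (L{y''} = s^2 Y - s·y(0) - y'(0) and L{y'} = sY - y(0), with y(0) = 0, y'(0) = 1) turn the left side into (s^2 + 5*s - 8)Y - (1).
The right side is L{cos(4*t)} = s/(s^2 + 16).
So (s^2 + 5*s - 8)Y = s/(s^2 + 16) + (1).
Isolate Y and clear denominators.

Y(s) = (s^2 + s + 16)/(s^4 + 5*s^3 + 8*s^2 + 80*s - 128)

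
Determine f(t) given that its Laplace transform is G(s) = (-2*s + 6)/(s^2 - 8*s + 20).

f(t) = -exp(4*t)*sin(2*t) - 2*exp(4*t)*cos(2*t)

Complete the square in the denominator: s^2 - 8*s + 20 = (s - 4)^2 + 2^2.
Split the numerator to match: -2*s + 6 = -2·(s - 4) - 1·2.
Invert each term: -2·(s - 4)/((s - 4)^2 + 4) ↔ -2e^(4t)cos(2t); -1·2/((s - 4)^2 + 4) ↔ -e^(4t)sin(2t).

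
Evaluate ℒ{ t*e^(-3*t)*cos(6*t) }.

L{cos(6t)} = s/(s^2 + 36).
Multiplying by e^(-3t) shifts s → s + 3, so L{e^(-3*t)*cos(6*t)} = (s + 3)/((s + 3)^2 + 36).
Then apply L{t·g(t)} = -d/ds[H(s)] with H(s) = (s + 3)/((s + 3)^2 + 36):
differentiating 1 time and applying the sign gives (s - 3)*(s + 9)/(s^2 + 6*s + 45)^2.

(s - 3)*(s + 9)/(s^2 + 6*s + 45)^2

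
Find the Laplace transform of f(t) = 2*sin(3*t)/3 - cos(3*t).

By linearity of the Laplace transform, transform each term separately.
(2/3)·[L{sin(3t)} = 3/(s^2 + 9)]; (-1)·[L{cos(3t)} = s/(s^2 + 9)].

-s/(s^2 + 9) + 2/(s^2 + 9)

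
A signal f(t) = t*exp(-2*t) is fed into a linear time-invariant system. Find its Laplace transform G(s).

G(s) = (s + 2)^(-2)

L{t} = 1!/s^2 = 1/s^2.
By the first shifting theorem, multiplying by e^(-2t) replaces s with s + 2.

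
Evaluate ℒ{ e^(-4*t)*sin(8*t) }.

L{sin(8t)} = 8/(s^2 + 64).
By the first shifting theorem, multiplying by e^(-4t) replaces s with s + 4.

8/((s + 4)^2 + 64)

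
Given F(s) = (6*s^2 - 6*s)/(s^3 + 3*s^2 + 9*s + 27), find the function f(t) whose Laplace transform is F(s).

Factor the denominator: s^3 + 3*s^2 + 9*s + 27 = (s + 3)*(s^2 + 9).
Partial fraction decomposition gives [4/(s + 3)] + [2*s/(s^2 + 9)] + [-12/(s^2 + 9)].
Invert each term: 4/(s + 3) ↔ 4e^(-3t); 2·s/(s^2 + 9) ↔ 2cos(3t); -4·3/(s^2 + 9) ↔ -4sin(3t).

f(t) = -4*sin(3*t) + 2*cos(3*t) + 4*exp(-3*t)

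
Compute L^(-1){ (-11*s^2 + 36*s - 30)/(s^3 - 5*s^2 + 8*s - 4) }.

Factor the denominator: s^3 - 5*s^2 + 8*s - 4 = (s - 2)^2*(s - 1).
Partial fraction decomposition gives [-6/(s - 2)] + [-2/(s - 2)^2] + [-5/(s - 1)].
Invert each term: -6/(s - 2) ↔ -6e^(2t); -2/(s - 2)^2 ↔ -2t·e^(2t); -5/(s - 1) ↔ -5e^(t).

-2*t*exp(2*t) - 6*exp(2*t) - 5*exp(t)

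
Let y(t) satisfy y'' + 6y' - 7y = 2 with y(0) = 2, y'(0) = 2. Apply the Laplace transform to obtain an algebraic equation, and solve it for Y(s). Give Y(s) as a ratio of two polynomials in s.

Transform both sides with L{·}.
With L{y''} = s^2 Y - s·y(0) - y'(0) and L{y'} = sY - y(0), with y(0) = 2, y'(0) = 2: the LHS transforms to (s^2 + 6*s - 7)Y - (2*s + 14).
The right side is L{2} = 2/s.
So (s^2 + 6*s - 7)Y = 2/s + (2*s + 14).
Divide through and combine into a single rational function.

Y(s) = (2*s^2 + 14*s + 2)/(s^3 + 6*s^2 - 7*s)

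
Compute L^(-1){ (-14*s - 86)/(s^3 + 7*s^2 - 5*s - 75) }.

2*t*exp(-5*t) - 2*exp(3*t) + 2*exp(-5*t)

Factor the denominator: s^3 + 7*s^2 - 5*s - 75 = (s - 3)*(s + 5)^2.
Partial fraction decomposition gives [2/(s + 5)] + [2/(s + 5)^2] + [-2/(s - 3)].
Invert each term: 2/(s + 5) ↔ 2e^(-5t); 2/(s + 5)^2 ↔ 2t·e^(-5t); -2/(s - 3) ↔ -2e^(3t).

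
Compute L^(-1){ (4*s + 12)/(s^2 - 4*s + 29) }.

4*exp(2*t)*sin(5*t) + 4*exp(2*t)*cos(5*t)

Complete the square in the denominator: s^2 - 4*s + 29 = (s - 2)^2 + 5^2.
Split the numerator to match: 4*s + 12 = 4·(s - 2) + 4·5.
Invert each term: 4·(s - 2)/((s - 2)^2 + 25) ↔ 4e^(2t)cos(5t); 4·5/((s - 2)^2 + 25) ↔ 4e^(2t)sin(5t).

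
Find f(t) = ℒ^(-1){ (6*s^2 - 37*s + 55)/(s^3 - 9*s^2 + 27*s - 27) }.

f(t) = -t^2*exp(3*t) - t*exp(3*t) + 6*exp(3*t)

Factor the denominator: s^3 - 9*s^2 + 27*s - 27 = (s - 3)^3.
Partial fraction decomposition gives [6/(s - 3)] + [-1/(s - 3)^2] + [-2/(s - 3)^3].
Invert each term: 6/(s - 3) ↔ 6e^(3t); -1/(s - 3)^2 ↔ -t·e^(3t); -2/(s - 3)^3 ↔ (-1)t^2·e^(3t).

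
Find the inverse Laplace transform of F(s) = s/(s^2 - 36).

cosh(6*t)

Since L{cosh(6t)} = s/(s^2 - 36), the inverse is cosh(6*t).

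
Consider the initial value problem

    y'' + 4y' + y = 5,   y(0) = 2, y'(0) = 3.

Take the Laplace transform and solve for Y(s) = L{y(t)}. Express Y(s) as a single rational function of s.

Laplace-transform each side.
With L{y''} = s^2 Y - s·y(0) - y'(0) and L{y'} = sY - y(0), with y(0) = 2, y'(0) = 3: the LHS transforms to (s^2 + 4*s + 1)Y - (2*s + 11).
The right side is L{5} = 5/s.
So (s^2 + 4*s + 1)Y = 5/s + (2*s + 11).
Isolate Y and clear denominators.

Y(s) = (2*s^2 + 11*s + 5)/(s^3 + 4*s^2 + s)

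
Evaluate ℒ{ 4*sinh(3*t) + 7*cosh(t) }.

7*s/(s^2 - 1) + 12/(s^2 - 9)

Apply the Laplace transform termwise.
(7)·[L{cosh(t)} = s/(s^2 - 1)]; (4)·[L{sinh(3t)} = 3/(s^2 - 9)].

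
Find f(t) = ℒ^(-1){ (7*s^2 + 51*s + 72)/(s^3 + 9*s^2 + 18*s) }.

f(t) = 4 + 2*exp(-3*t) + exp(-6*t)

Factor the denominator: s^3 + 9*s^2 + 18*s = s*(s + 3)*(s + 6).
Partial fraction decomposition gives [2/(s + 3)] + [1/(s + 6)] + [4/s].
Invert each term: 2/(s + 3) ↔ 2e^(-3t); 1/(s + 6) ↔ e^(-6t); 4/(s - 0) ↔ 4e^(0t).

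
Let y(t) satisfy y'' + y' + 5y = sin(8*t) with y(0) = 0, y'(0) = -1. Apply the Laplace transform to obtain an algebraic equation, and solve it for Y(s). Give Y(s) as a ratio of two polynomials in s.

Y(s) = (-s^2 - 56)/(s^4 + s^3 + 69*s^2 + 64*s + 320)

Take the Laplace transform of both sides.
The derivative rules (L{y''} = s^2 Y - s·y(0) - y'(0) and L{y'} = sY - y(0), with y(0) = 0, y'(0) = -1) turn the left side into (s^2 + s + 5)Y - (-1).
The right side is L{sin(8*t)} = 8/(s^2 + 64).
So (s^2 + s + 5)Y = 8/(s^2 + 64) + (-1).
Isolate Y and clear denominators.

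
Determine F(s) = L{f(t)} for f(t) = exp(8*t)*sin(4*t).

L{sin(4t)} = 4/(s^2 + 16).
By the first shifting theorem, multiplying by e^(8t) replaces s with s - 8.

F(s) = 4/((s - 8)^2 + 16)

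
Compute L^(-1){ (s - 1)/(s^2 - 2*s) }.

exp(t)*cosh(t)

Rewrite the denominator: s^2 - 2*s = (s - 1)^2 - 1.
The form in (s - 1) signals a first-shifting-theorem factor e^(t).
Since L{cosh(t)} = s/(s^2 - 1), the inverse is exp(t)*cosh(t).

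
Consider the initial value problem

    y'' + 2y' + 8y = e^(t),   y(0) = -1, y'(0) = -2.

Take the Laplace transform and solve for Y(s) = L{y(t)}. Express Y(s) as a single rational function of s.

Laplace-transform each side.
Using L{y''} = s^2 Y - s·y(0) - y'(0) and L{y'} = sY - y(0), with y(0) = -1, y'(0) = -2, the left side becomes (s^2 + 2*s + 8)Y - (-s - 4).
The right side is L{e^(t)} = 1/(s - 1).
So (s^2 + 2*s + 8)Y = 1/(s - 1) + (-s - 4).
Solve for Y(s) and write it as one ratio of polynomials.

Y(s) = (-s^2 - 3*s + 5)/(s^3 + s^2 + 6*s - 8)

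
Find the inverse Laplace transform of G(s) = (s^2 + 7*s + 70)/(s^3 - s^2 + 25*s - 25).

3*exp(t) + sin(5*t) - 2*cos(5*t)

Factor the denominator: s^3 - s^2 + 25*s - 25 = (s - 1)*(s^2 + 25).
Partial fraction decomposition gives [3/(s - 1)] + [-2*s/(s^2 + 25)] + [5/(s^2 + 25)].
Invert each term: 3/(s - 1) ↔ 3e^(t); -2·s/(s^2 + 25) ↔ -2cos(5t); 1·5/(s^2 + 25) ↔ sin(5t).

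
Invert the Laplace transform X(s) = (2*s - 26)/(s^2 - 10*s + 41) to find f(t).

f(t) = -4*exp(5*t)*sin(4*t) + 2*exp(5*t)*cos(4*t)

Complete the square in the denominator: s^2 - 10*s + 41 = (s - 5)^2 + 4^2.
Split the numerator to match: 2*s - 26 = 2·(s - 5) - 4·4.
Invert each term: 2·(s - 5)/((s - 5)^2 + 16) ↔ 2e^(5t)cos(4t); -4·4/((s - 5)^2 + 16) ↔ -4e^(5t)sin(4t).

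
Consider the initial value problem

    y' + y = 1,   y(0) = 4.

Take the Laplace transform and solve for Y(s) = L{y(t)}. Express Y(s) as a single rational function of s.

Y(s) = (4*s + 1)/(s^2 + s)

Take the Laplace transform of both sides.
The derivative rules (L{y'} = sY - y(0) = sY - 4) turn the left side into (s + 1)Y - (4).
The right side is L{1} = 1/s.
So (s + 1)Y = 1/s + (4).
Solve for Y(s) and write it as one ratio of polynomials.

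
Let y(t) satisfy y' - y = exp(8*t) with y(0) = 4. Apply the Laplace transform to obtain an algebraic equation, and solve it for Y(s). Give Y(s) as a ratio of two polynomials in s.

Take the Laplace transform of both sides.
Using L{y'} = sY - y(0) = sY - 4, the left side becomes (s - 1)Y - (4).
The right side is L{exp(8*t)} = 1/(s - 8).
So (s - 1)Y = 1/(s - 8) + (4).
Solve for Y(s) and write it as one ratio of polynomials.

Y(s) = (4*s - 31)/(s^2 - 9*s + 8)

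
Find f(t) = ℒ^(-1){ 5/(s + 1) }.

Since L{e^(-t)} = 1/(s + 1), the inverse is e^(-t), scaled by 5.

f(t) = 5*exp(-t)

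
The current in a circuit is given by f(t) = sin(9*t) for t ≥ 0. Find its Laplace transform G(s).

G(s) = 9/(s^2 + 81)

L{sin(9t)} = 9/(s^2 + 81).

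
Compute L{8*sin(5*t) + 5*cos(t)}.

5*s/(s^2 + 1) + 40/(s^2 + 25)

Apply the Laplace transform termwise.
(5)·[L{cos(t)} = s/(s^2 + 1)]; (8)·[L{sin(5t)} = 5/(s^2 + 25)].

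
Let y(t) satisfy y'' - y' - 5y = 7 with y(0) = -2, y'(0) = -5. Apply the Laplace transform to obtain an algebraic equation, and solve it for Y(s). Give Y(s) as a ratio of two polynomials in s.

Take the Laplace transform of both sides.
The derivative rules (L{y''} = s^2 Y - s·y(0) - y'(0) and L{y'} = sY - y(0), with y(0) = -2, y'(0) = -5) turn the left side into (s^2 - s - 5)Y - (-2*s - 3).
The right side is L{7} = 7/s.
So (s^2 - s - 5)Y = 7/s + (-2*s - 3).
Divide through and combine into a single rational function.

Y(s) = (-2*s^2 - 3*s + 7)/(s^3 - s^2 - 5*s)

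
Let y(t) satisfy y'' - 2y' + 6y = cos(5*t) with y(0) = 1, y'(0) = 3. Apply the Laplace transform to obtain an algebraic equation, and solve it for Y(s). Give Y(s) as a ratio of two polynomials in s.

Y(s) = (s^3 + s^2 + 26*s + 25)/(s^4 - 2*s^3 + 31*s^2 - 50*s + 150)

Apply the Laplace transform to the equation.
With L{y''} = s^2 Y - s·y(0) - y'(0) and L{y'} = sY - y(0), with y(0) = 1, y'(0) = 3: the LHS transforms to (s^2 - 2*s + 6)Y - (s + 1).
The right side is L{cos(5*t)} = s/(s^2 + 25).
So (s^2 - 2*s + 6)Y = s/(s^2 + 25) + (s + 1).
Solve for Y(s) and write it as one ratio of polynomials.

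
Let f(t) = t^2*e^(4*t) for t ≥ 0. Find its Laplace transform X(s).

L{e^(4t)} = 1/(s - 4).
Then apply L{t^2·g(t)} = (-1)^2 d^2/ds^2[G(s)] with G(s) = 1/(s - 4):
differentiating 2 times and applying the sign gives 2/(s - 4)^3.

X(s) = 2/(s - 4)^3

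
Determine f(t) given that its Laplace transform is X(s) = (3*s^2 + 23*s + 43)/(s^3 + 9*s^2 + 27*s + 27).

Factor the denominator: s^3 + 9*s^2 + 27*s + 27 = (s + 3)^3.
Partial fraction decomposition gives [3/(s + 3)] + [5/(s + 3)^2] + [(s + 3)^(-3)].
Invert each term: 3/(s + 3) ↔ 3e^(-3t); 5/(s + 3)^2 ↔ 5t·e^(-3t); 1/(s + 3)^3 ↔ (1/2)t^2·e^(-3t).

f(t) = t^2*exp(-3*t)/2 + 5*t*exp(-3*t) + 3*exp(-3*t)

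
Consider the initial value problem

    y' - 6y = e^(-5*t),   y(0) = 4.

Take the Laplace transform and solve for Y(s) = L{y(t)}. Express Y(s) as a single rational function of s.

Transform both sides with L{·}.
Using L{y'} = sY - y(0) = sY - 4, the left side becomes (s - 6)Y - (4).
The right side is L{e^(-5*t)} = 1/(s + 5).
So (s - 6)Y = 1/(s + 5) + (4).
Isolate Y and clear denominators.

Y(s) = (4*s + 21)/(s^2 - s - 30)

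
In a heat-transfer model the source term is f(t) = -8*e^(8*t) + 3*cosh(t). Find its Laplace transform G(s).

The transform is linear, so treat each term independently.
(3)·[L{cosh(t)} = s/(s^2 - 1)]; (-8)·[L{e^(8t)} = 1/(s - 8)].

G(s) = 3*s/(s^2 - 1) - 8/(s - 8)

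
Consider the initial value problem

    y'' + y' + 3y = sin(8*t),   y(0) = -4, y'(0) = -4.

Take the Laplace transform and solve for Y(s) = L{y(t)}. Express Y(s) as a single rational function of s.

Take the Laplace transform of both sides.
The derivative rules (L{y''} = s^2 Y - s·y(0) - y'(0) and L{y'} = sY - y(0), with y(0) = -4, y'(0) = -4) turn the left side into (s^2 + s + 3)Y - (-4*s - 8).
The right side is L{sin(8*t)} = 8/(s^2 + 64).
So (s^2 + s + 3)Y = 8/(s^2 + 64) + (-4*s - 8).
Divide through and combine into a single rational function.

Y(s) = (-4*s^3 - 8*s^2 - 256*s - 504)/(s^4 + s^3 + 67*s^2 + 64*s + 192)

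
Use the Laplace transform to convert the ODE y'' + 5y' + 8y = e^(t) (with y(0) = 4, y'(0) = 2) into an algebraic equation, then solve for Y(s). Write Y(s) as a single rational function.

Take the Laplace transform of both sides.
Using L{y''} = s^2 Y - s·y(0) - y'(0) and L{y'} = sY - y(0), with y(0) = 4, y'(0) = 2, the left side becomes (s^2 + 5*s + 8)Y - (4*s + 22).
The right side is L{e^(t)} = 1/(s - 1).
So (s^2 + 5*s + 8)Y = 1/(s - 1) + (4*s + 22).
Isolate Y and clear denominators.

Y(s) = (4*s^2 + 18*s - 21)/(s^3 + 4*s^2 + 3*s - 8)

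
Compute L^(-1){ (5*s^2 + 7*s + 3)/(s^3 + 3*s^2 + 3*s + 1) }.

t^2*exp(-t)/2 - 3*t*exp(-t) + 5*exp(-t)

Factor the denominator: s^3 + 3*s^2 + 3*s + 1 = (s + 1)^3.
Partial fraction decomposition gives [5/(s + 1)] + [-3/(s + 1)^2] + [(s + 1)^(-3)].
Invert each term: 5/(s + 1) ↔ 5e^(-t); -3/(s + 1)^2 ↔ -3t·e^(-t); 1/(s + 1)^3 ↔ (1/2)t^2·e^(-t).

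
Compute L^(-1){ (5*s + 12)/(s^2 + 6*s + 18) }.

Complete the square in the denominator: s^2 + 6*s + 18 = (s + 3)^2 + 3^2.
Split the numerator to match: 5*s + 12 = 5·(s + 3) - 1·3.
Invert each term: 5·(s + 3)/((s + 3)^2 + 9) ↔ 5e^(-3t)cos(3t); -1·3/((s + 3)^2 + 9) ↔ -e^(-3t)sin(3t).

-exp(-3*t)*sin(3*t) + 5*exp(-3*t)*cos(3*t)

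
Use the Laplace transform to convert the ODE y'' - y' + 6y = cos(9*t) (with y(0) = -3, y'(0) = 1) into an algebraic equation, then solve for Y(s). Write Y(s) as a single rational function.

Y(s) = (-3*s^3 + 4*s^2 - 242*s + 324)/(s^4 - s^3 + 87*s^2 - 81*s + 486)

Apply the Laplace transform to the equation.
The derivative rules (L{y''} = s^2 Y - s·y(0) - y'(0) and L{y'} = sY - y(0), with y(0) = -3, y'(0) = 1) turn the left side into (s^2 - s + 6)Y - (-3*s + 4).
The right side is L{cos(9*t)} = s/(s^2 + 81).
So (s^2 - s + 6)Y = s/(s^2 + 81) + (-3*s + 4).
Isolate Y and clear denominators.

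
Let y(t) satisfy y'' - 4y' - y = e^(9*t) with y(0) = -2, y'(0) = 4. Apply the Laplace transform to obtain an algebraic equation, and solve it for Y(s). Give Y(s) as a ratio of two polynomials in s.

Apply the Laplace transform to the equation.
Using L{y''} = s^2 Y - s·y(0) - y'(0) and L{y'} = sY - y(0), with y(0) = -2, y'(0) = 4, the left side becomes (s^2 - 4*s - 1)Y - (-2*s + 12).
The right side is L{e^(9*t)} = 1/(s - 9).
So (s^2 - 4*s - 1)Y = 1/(s - 9) + (-2*s + 12).
Solve for Y(s) and write it as one ratio of polynomials.

Y(s) = (-2*s^2 + 30*s - 107)/(s^3 - 13*s^2 + 35*s + 9)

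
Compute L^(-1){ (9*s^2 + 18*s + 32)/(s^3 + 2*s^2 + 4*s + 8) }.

Factor the denominator: s^3 + 2*s^2 + 4*s + 8 = (s + 2)*(s^2 + 4).
Partial fraction decomposition gives [4/(s + 2)] + [5*s/(s^2 + 4)] + [8/(s^2 + 4)].
Invert each term: 4/(s + 2) ↔ 4e^(-2t); 5·s/(s^2 + 4) ↔ 5cos(2t); 4·2/(s^2 + 4) ↔ 4sin(2t).

4*sin(2*t) + 5*cos(2*t) + 4*exp(-2*t)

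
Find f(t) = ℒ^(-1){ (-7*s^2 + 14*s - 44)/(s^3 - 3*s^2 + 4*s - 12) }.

Factor the denominator: s^3 - 3*s^2 + 4*s - 12 = (s - 3)*(s^2 + 4).
Partial fraction decomposition gives [-5/(s - 3)] + [-2*s/(s^2 + 4)] + [8/(s^2 + 4)].
Invert each term: -5/(s - 3) ↔ -5e^(3t); -2·s/(s^2 + 4) ↔ -2cos(2t); 4·2/(s^2 + 4) ↔ 4sin(2t).

f(t) = -5*exp(3*t) + 4*sin(2*t) - 2*cos(2*t)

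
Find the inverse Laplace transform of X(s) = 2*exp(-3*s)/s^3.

Heaviside(t - 3)*((t - 3)^2)

The factor e^(-3s) signals a time shift by c = 3 (second shifting theorem).
L{t^2} = 2!/s^3 = 2/s^3, so L^-1{2/s^3} = t^2.
Hence the inverse is u(t - 3) times that function evaluated at t - 3.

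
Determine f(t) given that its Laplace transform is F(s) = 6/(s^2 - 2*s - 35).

f(t) = exp(t)*sinh(6*t)

Rewrite the denominator: s^2 - 2*s - 35 = (s - 1)^2 - 36.
The form in (s - 1) signals a first-shifting-theorem factor e^(t).
Since L{sinh(6t)} = 6/(s^2 - 36), the inverse is exp(t)*sinh(6*t).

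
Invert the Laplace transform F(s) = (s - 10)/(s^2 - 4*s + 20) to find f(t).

Complete the square in the denominator: s^2 - 4*s + 20 = (s - 2)^2 + 4^2.
Split the numerator to match: s - 10 = 1·(s - 2) - 2·4.
Invert each term: 1·(s - 2)/((s - 2)^2 + 16) ↔ e^(2t)cos(4t); -2·4/((s - 2)^2 + 16) ↔ -2e^(2t)sin(4t).

f(t) = -2*exp(2*t)*sin(4*t) + exp(2*t)*cos(4*t)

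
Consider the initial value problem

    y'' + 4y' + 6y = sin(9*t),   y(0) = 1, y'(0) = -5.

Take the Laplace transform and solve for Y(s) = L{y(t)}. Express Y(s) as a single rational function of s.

Y(s) = (s^3 - s^2 + 81*s - 72)/(s^4 + 4*s^3 + 87*s^2 + 324*s + 486)

Laplace-transform each side.
The derivative rules (L{y''} = s^2 Y - s·y(0) - y'(0) and L{y'} = sY - y(0), with y(0) = 1, y'(0) = -5) turn the left side into (s^2 + 4*s + 6)Y - (s - 1).
The right side is L{sin(9*t)} = 9/(s^2 + 81).
So (s^2 + 4*s + 6)Y = 9/(s^2 + 81) + (s - 1).
Divide through and combine into a single rational function.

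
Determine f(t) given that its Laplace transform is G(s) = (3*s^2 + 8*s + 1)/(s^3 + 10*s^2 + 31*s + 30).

f(t) = -exp(-2*t) - 2*exp(-3*t) + 6*exp(-5*t)

Factor the denominator: s^3 + 10*s^2 + 31*s + 30 = (s + 2)*(s + 3)*(s + 5).
Partial fraction decomposition gives [-1/(s + 2)] + [6/(s + 5)] + [-2/(s + 3)].
Invert each term: -1/(s + 2) ↔ -e^(-2t); 6/(s + 5) ↔ 6e^(-5t); -2/(s + 3) ↔ -2e^(-3t).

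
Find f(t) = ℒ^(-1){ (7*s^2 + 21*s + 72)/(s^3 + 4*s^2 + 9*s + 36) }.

Factor the denominator: s^3 + 4*s^2 + 9*s + 36 = (s + 4)*(s^2 + 9).
Partial fraction decomposition gives [4/(s + 4)] + [3*s/(s^2 + 9)] + [9/(s^2 + 9)].
Invert each term: 4/(s + 4) ↔ 4e^(-4t); 3·s/(s^2 + 9) ↔ 3cos(3t); 3·3/(s^2 + 9) ↔ 3sin(3t).

f(t) = 3*sin(3*t) + 3*cos(3*t) + 4*exp(-4*t)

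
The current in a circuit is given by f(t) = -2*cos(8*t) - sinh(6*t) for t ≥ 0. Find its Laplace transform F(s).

By linearity of the Laplace transform, transform each term separately.
(-2)·[L{cos(8t)} = s/(s^2 + 64)]; (-1)·[L{sinh(6t)} = 6/(s^2 - 36)].

F(s) = -2*s/(s^2 + 64) - 6/(s^2 - 36)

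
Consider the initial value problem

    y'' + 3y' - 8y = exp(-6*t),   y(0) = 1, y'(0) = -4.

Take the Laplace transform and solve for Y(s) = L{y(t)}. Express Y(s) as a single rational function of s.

Laplace-transform each side.
Using L{y''} = s^2 Y - s·y(0) - y'(0) and L{y'} = sY - y(0), with y(0) = 1, y'(0) = -4, the left side becomes (s^2 + 3*s - 8)Y - (s - 1).
The right side is L{exp(-6*t)} = 1/(s + 6).
So (s^2 + 3*s - 8)Y = 1/(s + 6) + (s - 1).
Solve for Y(s) and write it as one ratio of polynomials.

Y(s) = (s^2 + 5*s - 5)/(s^3 + 9*s^2 + 10*s - 48)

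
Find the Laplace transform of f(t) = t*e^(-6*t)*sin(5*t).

L{sin(5t)} = 5/(s^2 + 25).
Multiplying by e^(-6t) shifts s → s + 6, so L{e^(-6*t)*sin(5*t)} = 5/((s + 6)^2 + 25).
Then apply L{t·g(t)} = -d/ds[G(s)] with G(s) = 5/((s + 6)^2 + 25):
differentiating 1 time and applying the sign gives 10*(s + 6)/(s^2 + 12*s + 61)^2.

10*(s + 6)/(s^2 + 12*s + 61)^2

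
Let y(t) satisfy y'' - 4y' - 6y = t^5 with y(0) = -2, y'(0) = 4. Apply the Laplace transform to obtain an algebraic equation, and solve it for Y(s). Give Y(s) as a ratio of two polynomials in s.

Apply the Laplace transform to the equation.
Using L{y''} = s^2 Y - s·y(0) - y'(0) and L{y'} = sY - y(0), with y(0) = -2, y'(0) = 4, the left side becomes (s^2 - 4*s - 6)Y - (-2*s + 12).
The right side is L{t^5} = 120/s^6.
So (s^2 - 4*s - 6)Y = 120/s^6 + (-2*s + 12).
Divide through and combine into a single rational function.

Y(s) = (-2*s^7 + 12*s^6 + 120)/(s^8 - 4*s^7 - 6*s^6)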